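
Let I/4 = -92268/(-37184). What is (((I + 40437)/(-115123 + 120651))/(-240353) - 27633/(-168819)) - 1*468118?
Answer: -1660018327765315092287/3546154832984032 ≈ -4.6812e+5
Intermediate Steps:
I = 23067/2324 (I = 4*(-92268/(-37184)) = 4*(-92268*(-1/37184)) = 4*(23067/9296) = 23067/2324 ≈ 9.9256)
(((I + 40437)/(-115123 + 120651))/(-240353) - 27633/(-168819)) - 1*468118 = (((23067/2324 + 40437)/(-115123 + 120651))/(-240353) - 27633/(-168819)) - 1*468118 = (((93998655/2324)/5528)*(-1/240353) - 27633*(-1/168819)) - 468118 = (((93998655/2324)*(1/5528))*(-1/240353) + 9211/56273) - 468118 = ((93998655/12847072)*(-1/240353) + 9211/56273) - 468118 = (-93998655/3087832296416 + 9211/56273) - 468118 = 580341503999489/3546154832984032 - 468118 = -1660018327765315092287/3546154832984032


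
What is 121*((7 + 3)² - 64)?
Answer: 4356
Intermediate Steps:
121*((7 + 3)² - 64) = 121*(10² - 64) = 121*(100 - 64) = 121*36 = 4356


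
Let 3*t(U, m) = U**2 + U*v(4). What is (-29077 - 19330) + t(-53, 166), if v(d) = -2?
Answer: -142306/3 ≈ -47435.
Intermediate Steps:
t(U, m) = -2*U/3 + U**2/3 (t(U, m) = (U**2 + U*(-2))/3 = (U**2 - 2*U)/3 = -2*U/3 + U**2/3)
(-29077 - 19330) + t(-53, 166) = (-29077 - 19330) + (1/3)*(-53)*(-2 - 53) = -48407 + (1/3)*(-53)*(-55) = -48407 + 2915/3 = -142306/3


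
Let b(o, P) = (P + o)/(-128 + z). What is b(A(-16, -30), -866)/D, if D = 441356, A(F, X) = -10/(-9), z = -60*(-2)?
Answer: 973/3972204 ≈ 0.00024495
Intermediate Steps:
z = 120
A(F, X) = 10/9 (A(F, X) = -10*(-1/9) = 10/9)
b(o, P) = -P/8 - o/8 (b(o, P) = (P + o)/(-128 + 120) = (P + o)/(-8) = (P + o)*(-1/8) = -P/8 - o/8)
b(A(-16, -30), -866)/D = (-1/8*(-866) - 1/8*10/9)/441356 = (433/4 - 5/36)*(1/441356) = (973/9)*(1/441356) = 973/3972204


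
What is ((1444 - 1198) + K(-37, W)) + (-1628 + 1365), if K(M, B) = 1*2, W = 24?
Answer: -15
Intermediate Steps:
K(M, B) = 2
((1444 - 1198) + K(-37, W)) + (-1628 + 1365) = ((1444 - 1198) + 2) + (-1628 + 1365) = (246 + 2) - 263 = 248 - 263 = -15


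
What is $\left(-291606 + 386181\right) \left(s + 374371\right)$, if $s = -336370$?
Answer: $3593944575$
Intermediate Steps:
$\left(-291606 + 386181\right) \left(s + 374371\right) = \left(-291606 + 386181\right) \left(-336370 + 374371\right) = 94575 \cdot 38001 = 3593944575$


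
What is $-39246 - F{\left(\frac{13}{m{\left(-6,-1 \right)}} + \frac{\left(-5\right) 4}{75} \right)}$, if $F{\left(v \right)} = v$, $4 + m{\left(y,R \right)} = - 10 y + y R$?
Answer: $- \frac{36498727}{930} \approx -39246.0$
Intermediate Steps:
$m{\left(y,R \right)} = -4 - 10 y + R y$ ($m{\left(y,R \right)} = -4 + \left(- 10 y + y R\right) = -4 + \left(- 10 y + R y\right) = -4 - 10 y + R y$)
$-39246 - F{\left(\frac{13}{m{\left(-6,-1 \right)}} + \frac{\left(-5\right) 4}{75} \right)} = -39246 - \left(\frac{13}{-4 - -60 - -6} + \frac{\left(-5\right) 4}{75}\right) = -39246 - \left(\frac{13}{-4 + 60 + 6} - \frac{4}{15}\right) = -39246 - \left(\frac{13}{62} - \frac{4}{15}\right) = -39246 - - \frac{53}{930} = -39246 + \frac{53}{930} = - \frac{36498727}{930}$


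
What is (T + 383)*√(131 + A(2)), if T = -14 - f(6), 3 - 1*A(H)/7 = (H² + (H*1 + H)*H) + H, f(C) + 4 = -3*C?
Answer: 1173*√6 ≈ 2873.3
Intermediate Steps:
f(C) = -4 - 3*C
A(H) = 21 - 21*H² - 7*H (A(H) = 21 - 7*((H² + (H*1 + H)*H) + H) = 21 - 7*((H² + (H + H)*H) + H) = 21 - 7*((H² + (2*H)*H) + H) = 21 - 7*((H² + 2*H²) + H) = 21 - 7*(3*H² + H) = 21 - 7*(H + 3*H²) = 21 + (-21*H² - 7*H) = 21 - 21*H² - 7*H)
T = 8 (T = -14 - (-4 - 3*6) = -14 - (-4 - 18) = -14 - 1*(-22) = -14 + 22 = 8)
(T + 383)*√(131 + A(2)) = (8 + 383)*√(131 + (21 - 21*2² - 7*2)) = 391*√(131 + (21 - 21*4 - 14)) = 391*√(131 + (21 - 84 - 14)) = 391*√(131 - 77) = 391*√54 = 391*(3*√6) = 1173*√6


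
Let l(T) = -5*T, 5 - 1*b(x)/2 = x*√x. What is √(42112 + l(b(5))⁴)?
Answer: 8*√(5469408 - 2343750*√5) ≈ 3825.2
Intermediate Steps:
b(x) = 10 - 2*x^(3/2) (b(x) = 10 - 2*x*√x = 10 - 2*x^(3/2))
√(42112 + l(b(5))⁴) = √(42112 + (-5*(10 - 10*√5))⁴) = √(42112 + (-50 + 50*√5)⁴)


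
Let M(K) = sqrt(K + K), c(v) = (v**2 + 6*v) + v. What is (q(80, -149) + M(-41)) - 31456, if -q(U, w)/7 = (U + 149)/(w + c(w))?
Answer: -660860707/21009 + I*sqrt(82) ≈ -31456.0 + 9.0554*I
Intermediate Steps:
c(v) = v**2 + 7*v
M(K) = sqrt(2)*sqrt(K) (M(K) = sqrt(2*K) = sqrt(2)*sqrt(K))
q(U, w) = -7*(149 + U)/(w + w*(7 + w)) (q(U, w) = -7*(U + 149)/(w + w*(7 + w)) = -7*(149 + U)/(w + w*(7 + w)))
(q(80, -149) + M(-41)) - 31456 = (7*(-149 - 1*80)/(-149*(8 - 149)) + sqrt(2)*sqrt(-41)) - 31456 = (7*(-1/149)*(-149 - 80)/(-141) + sqrt(2)*(I*sqrt(41))) - 31456 = (7*(-1/149)*(-1/141)*(-229) + I*sqrt(82)) - 31456 = (-1603/21009 + I*sqrt(82)) - 31456 = -660860707/21009 + I*sqrt(82)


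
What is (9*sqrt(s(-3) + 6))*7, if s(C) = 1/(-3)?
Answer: 21*sqrt(51) ≈ 149.97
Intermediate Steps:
s(C) = -1/3
(9*sqrt(s(-3) + 6))*7 = (9*sqrt(-1/3 + 6))*7 = (9*sqrt(17/3))*7 = (9*(sqrt(51)/3))*7 = (3*sqrt(51))*7 = 21*sqrt(51)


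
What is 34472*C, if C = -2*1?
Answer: -68944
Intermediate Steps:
C = -2
34472*C = 34472*(-2) = -68944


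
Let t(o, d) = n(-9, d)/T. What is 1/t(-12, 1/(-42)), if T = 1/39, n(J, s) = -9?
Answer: -1/351 ≈ -0.0028490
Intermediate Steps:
T = 1/39 ≈ 0.025641
t(o, d) = -351 (t(o, d) = -9/1/39 = -9*39 = -351)
1/t(-12, 1/(-42)) = 1/(-351) = -1/351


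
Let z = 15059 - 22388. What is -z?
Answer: 7329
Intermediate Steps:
z = -7329
-z = -1*(-7329) = 7329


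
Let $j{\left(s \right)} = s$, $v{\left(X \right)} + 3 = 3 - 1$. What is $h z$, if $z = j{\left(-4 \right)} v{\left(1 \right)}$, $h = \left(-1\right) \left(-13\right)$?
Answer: $52$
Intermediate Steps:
$v{\left(X \right)} = -1$ ($v{\left(X \right)} = -3 + \left(3 - 1\right) = -3 + 2 = -1$)
$h = 13$
$z = 4$ ($z = \left(-4\right) \left(-1\right) = 4$)
$h z = 13 \cdot 4 = 52$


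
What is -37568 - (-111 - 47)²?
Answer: -62532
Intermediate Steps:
-37568 - (-111 - 47)² = -37568 - 1*(-158)² = -37568 - 1*24964 = -37568 - 24964 = -62532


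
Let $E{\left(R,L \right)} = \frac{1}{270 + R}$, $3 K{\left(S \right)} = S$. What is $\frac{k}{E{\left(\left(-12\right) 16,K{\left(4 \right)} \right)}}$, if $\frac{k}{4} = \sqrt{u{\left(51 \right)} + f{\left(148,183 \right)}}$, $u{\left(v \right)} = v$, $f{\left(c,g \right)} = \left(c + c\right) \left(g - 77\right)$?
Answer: $312 \sqrt{31427} \approx 55310.0$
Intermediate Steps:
$f{\left(c,g \right)} = 2 c \left(-77 + g\right)$
$K{\left(S \right)} = \frac{S}{3}$
$k = 4 \sqrt{31427}$ ($k = 4 \sqrt{51 + 2 \cdot 148 \left(-77 + 183\right)} = 4 \sqrt{51 + 2 \cdot 148 \cdot 106} = 4 \sqrt{51 + 31376} = 4 \sqrt{31427} \approx 709.11$)
$\frac{k}{E{\left(\left(-12\right) 16,K{\left(4 \right)} \right)}} = \frac{4 \sqrt{31427}}{\frac{1}{270 - 192}} = \frac{4 \sqrt{31427}}{\frac{1}{78}} = 4 \sqrt{31427} \frac{1}{\frac{1}{78}} = 4 \sqrt{31427} \cdot 78 = 312 \sqrt{31427}$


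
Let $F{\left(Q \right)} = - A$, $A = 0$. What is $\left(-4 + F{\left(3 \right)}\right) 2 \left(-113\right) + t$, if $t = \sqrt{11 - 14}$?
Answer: $904 + i \sqrt{3} \approx 904.0 + 1.732 i$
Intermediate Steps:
$F{\left(Q \right)} = 0$ ($F{\left(Q \right)} = \left(-1\right) 0 = 0$)
$t = i \sqrt{3}$ ($t = \sqrt{-3} = i \sqrt{3} \approx 1.732 i$)
$\left(-4 + F{\left(3 \right)}\right) 2 \left(-113\right) + t = \left(-4 + 0\right) 2 \left(-113\right) + i \sqrt{3} = \left(-4\right) 2 \left(-113\right) + i \sqrt{3} = \left(-8\right) \left(-113\right) + i \sqrt{3} = 904 + i \sqrt{3}$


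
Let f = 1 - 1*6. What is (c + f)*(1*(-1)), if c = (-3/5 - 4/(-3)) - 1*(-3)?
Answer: 19/15 ≈ 1.2667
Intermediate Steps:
f = -5 (f = 1 - 6 = -5)
c = 56/15 (c = (-3*1/5 - 4*(-1/3)) + 3 = (-3/5 + 4/3) + 3 = 11/15 + 3 = 56/15 ≈ 3.7333)
(c + f)*(1*(-1)) = (56/15 - 5)*(1*(-1)) = -19/15*(-1) = 19/15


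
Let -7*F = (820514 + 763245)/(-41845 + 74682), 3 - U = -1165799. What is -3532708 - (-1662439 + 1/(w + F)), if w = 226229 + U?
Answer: -598428606390724889/319969269870 ≈ -1.8703e+6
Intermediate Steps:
U = 1165802 (U = 3 - 1*(-1165799) = 3 + 1165799 = 1165802)
w = 1392031 (w = 226229 + 1165802 = 1392031)
F = -1583759/229859 (F = -(820514 + 763245)/(7*(-41845 + 74682)) = -1583759/(7*32837) = -⅐*1583759/32837 = -1583759/229859 ≈ -6.8901)
-3532708 - (-1662439 + 1/(w + F)) = -3532708 - (-1662439 + 1/(1392031 - 1583759/229859)) = -3532708 - (-1662439 + 1/(319969269870/229859)) = -3532708 - (-1662439 + 229859/319969269870) = -3532708 - 1*(-531929393033183071/319969269870) = -3532708 + 531929393033183071/319969269870 = -598428606390724889/319969269870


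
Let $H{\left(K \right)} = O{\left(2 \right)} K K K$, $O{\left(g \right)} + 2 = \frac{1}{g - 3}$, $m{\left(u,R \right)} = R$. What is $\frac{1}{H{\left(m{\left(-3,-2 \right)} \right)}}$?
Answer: $\frac{1}{24} \approx 0.041667$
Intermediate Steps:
$O{\left(g \right)} = -2 + \frac{1}{-3 + g}$ ($O{\left(g \right)} = -2 + \frac{1}{g - 3} = -2 + \frac{1}{-3 + g}$)
$H{\left(K \right)} = - 3 K^{3}$ ($H{\left(K \right)} = \frac{7 - 4}{-3 + 2} K K K = \frac{7 - 4}{-1} K^{2} K = \left(-1\right) 3 K^{3} = - 3 K^{3}$)
$\frac{1}{H{\left(m{\left(-3,-2 \right)} \right)}} = \frac{1}{\left(-3\right) \left(-2\right)^{3}} = \frac{1}{\left(-3\right) \left(-8\right)} = \frac{1}{24}$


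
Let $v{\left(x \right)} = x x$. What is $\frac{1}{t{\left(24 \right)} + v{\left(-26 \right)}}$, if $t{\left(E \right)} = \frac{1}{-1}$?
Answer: $\frac{1}{675} \approx 0.0014815$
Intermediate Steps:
$t{\left(E \right)} = -1$
$v{\left(x \right)} = x^{2}$
$\frac{1}{t{\left(24 \right)} + v{\left(-26 \right)}} = \frac{1}{-1 + \left(-26\right)^{2}} = \frac{1}{-1 + 676} = \frac{1}{675}$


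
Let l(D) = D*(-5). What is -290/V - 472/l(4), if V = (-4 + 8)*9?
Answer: 1399/90 ≈ 15.544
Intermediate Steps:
l(D) = -5*D
V = 36 (V = 4*9 = 36)
-290/V - 472/l(4) = -290/36 - 472/((-5*4)) = -290*1/36 - 472/(-20) = -145/18 - 472*(-1/20) = -145/18 + 118/5 = 1399/90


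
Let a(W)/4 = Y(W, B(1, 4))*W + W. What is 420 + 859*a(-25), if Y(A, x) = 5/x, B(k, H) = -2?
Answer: 129270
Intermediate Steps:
a(W) = -6*W (a(W) = 4*((5/(-2))*W + W) = 4*((5*(-½))*W + W) = 4*(-5*W/2 + W) = 4*(-3*W/2) = -6*W)
420 + 859*a(-25) = 420 + 859*(-6*(-25)) = 420 + 859*150 = 420 + 128850 = 129270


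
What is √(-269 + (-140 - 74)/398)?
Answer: I*√10673962/199 ≈ 16.418*I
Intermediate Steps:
√(-269 + (-140 - 74)/398) = √(-269 - 214*1/398) = √(-269 - 107/199) = √(-53638/199) = I*√10673962/199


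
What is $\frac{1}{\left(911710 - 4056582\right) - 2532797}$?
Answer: $- \frac{1}{5677669} \approx -1.7613 \cdot 10^{-7}$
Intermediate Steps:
$\frac{1}{\left(911710 - 4056582\right) - 2532797} = \frac{1}{-3144872 - 2532797} = \frac{1}{-5677669} = - \frac{1}{5677669}$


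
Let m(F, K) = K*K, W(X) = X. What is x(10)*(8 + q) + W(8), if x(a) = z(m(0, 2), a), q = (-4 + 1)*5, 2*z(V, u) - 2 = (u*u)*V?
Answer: -1399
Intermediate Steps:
m(F, K) = K²
z(V, u) = 1 + V*u²/2 (z(V, u) = 1 + ((u*u)*V)/2 = 1 + (u²*V)/2 = 1 + (V*u²)/2 = 1 + V*u²/2)
q = -15 (q = -3*5 = -15)
x(a) = 1 + 2*a² (x(a) = 1 + (½)*2²*a² = 1 + (½)*4*a² = 1 + 2*a²)
x(10)*(8 + q) + W(8) = (1 + 2*10²)*(8 - 15) + 8 = (1 + 2*100)*(-7) + 8 = (1 + 200)*(-7) + 8 = 201*(-7) + 8 = -1407 + 8 = -1399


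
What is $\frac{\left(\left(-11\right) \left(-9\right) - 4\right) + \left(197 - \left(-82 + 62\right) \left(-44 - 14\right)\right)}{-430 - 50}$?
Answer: $\frac{217}{120} \approx 1.8083$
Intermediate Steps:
$\frac{\left(\left(-11\right) \left(-9\right) - 4\right) + \left(197 - \left(-82 + 62\right) \left(-44 - 14\right)\right)}{-430 - 50} = \frac{\left(99 - 4\right) + \left(197 - \left(-20\right) \left(-58\right)\right)}{-480} = \left(95 + \left(197 - 1160\right)\right) \left(- \frac{1}{480}\right) = \left(95 - 963\right) \left(- \frac{1}{480}\right) = \left(-868\right) \left(- \frac{1}{480}\right) = \frac{217}{120}$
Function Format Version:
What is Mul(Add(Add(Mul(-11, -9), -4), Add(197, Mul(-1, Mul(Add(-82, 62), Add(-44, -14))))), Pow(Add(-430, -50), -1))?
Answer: Rational(217, 120) ≈ 1.8083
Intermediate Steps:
Mul(Add(Add(Mul(-11, -9), -4), Add(197, Mul(-1, Mul(Add(-82, 62), Add(-44, -14))))), Pow(Add(-430, -50), -1)) = Mul(Add(Add(99, -4), Add(197, Mul(-1, Mul(-20, -58)))), Pow(-480, -1)) = Mul(Add(95, Add(197, Mul(-1, 1160))), Rational(-1, 480)) = Mul(Add(95, Add(197, -1160)), Rational(-1, 480)) = Mul(Add(95, -963), Rational(-1, 480)) = Mul(-868, Rational(-1, 480)) = Rational(217, 120)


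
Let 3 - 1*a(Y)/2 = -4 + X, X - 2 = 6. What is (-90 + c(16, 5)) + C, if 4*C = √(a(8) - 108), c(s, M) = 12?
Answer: -78 + I*√110/4 ≈ -78.0 + 2.622*I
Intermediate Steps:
X = 8 (X = 2 + 6 = 8)
a(Y) = -2 (a(Y) = 6 - 2*(-4 + 8) = 6 - 2*4 = 6 - 8 = -2)
C = I*√110/4 (C = √(-2 - 108)/4 = √(-110)/4 = (I*√110)/4 = I*√110/4 ≈ 2.622*I)
(-90 + c(16, 5)) + C = (-90 + 12) + I*√110/4 = -78 + I*√110/4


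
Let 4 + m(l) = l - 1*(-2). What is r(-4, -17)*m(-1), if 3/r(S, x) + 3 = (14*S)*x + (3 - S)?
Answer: -9/956 ≈ -0.0094142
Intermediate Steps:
r(S, x) = 3/(-S + 14*S*x) (r(S, x) = 3/(-3 + ((14*S)*x + (3 - S))) = 3/(-3 + (14*S*x + (3 - S))) = 3/(-3 + (3 - S + 14*S*x)) = 3/(-S + 14*S*x))
m(l) = -2 + l (m(l) = -4 + (l - 1*(-2)) = -4 + (l + 2) = -4 + (2 + l) = -2 + l)
r(-4, -17)*m(-1) = (3/(-4*(-1 + 14*(-17))))*(-2 - 1) = (3*(-¼)/(-1 - 238))*(-3) = (3*(-¼)/(-239))*(-3) = (3*(-¼)*(-1/239))*(-3) = (3/956)*(-3) = -9/956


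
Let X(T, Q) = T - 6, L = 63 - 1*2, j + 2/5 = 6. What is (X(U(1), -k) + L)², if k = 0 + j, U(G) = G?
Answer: 3136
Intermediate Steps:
j = 28/5 (j = -⅖ + 6 = 28/5 ≈ 5.6000)
L = 61 (L = 63 - 2 = 61)
k = 28/5 (k = 0 + 28/5 = 28/5 ≈ 5.6000)
X(T, Q) = -6 + T
(X(U(1), -k) + L)² = ((-6 + 1) + 61)² = (-5 + 61)² = 56² = 3136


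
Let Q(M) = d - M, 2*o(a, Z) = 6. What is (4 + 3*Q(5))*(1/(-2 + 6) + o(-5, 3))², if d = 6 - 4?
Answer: -845/16 ≈ -52.813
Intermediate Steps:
d = 2
o(a, Z) = 3 (o(a, Z) = (½)*6 = 3)
Q(M) = 2 - M
(4 + 3*Q(5))*(1/(-2 + 6) + o(-5, 3))² = (4 + 3*(2 - 1*5))*(1/(-2 + 6) + 3)² = (4 + 3*(2 - 5))*(1/4 + 3)² = (4 + 3*(-3))*(¼ + 3)² = (4 - 9)*(13/4)² = -5*169/16 = -845/16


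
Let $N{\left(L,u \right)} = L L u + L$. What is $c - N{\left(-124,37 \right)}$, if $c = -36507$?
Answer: $-605295$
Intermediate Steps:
$N{\left(L,u \right)} = L + u L^{2}$ ($N{\left(L,u \right)} = L^{2} u + L = u L^{2} + L = L + u L^{2}$)
$c - N{\left(-124,37 \right)} = -36507 - - 124 \left(1 - 4588\right) = -36507 - \left(-124\right) \left(-4587\right) = -36507 - 568788 = -605295$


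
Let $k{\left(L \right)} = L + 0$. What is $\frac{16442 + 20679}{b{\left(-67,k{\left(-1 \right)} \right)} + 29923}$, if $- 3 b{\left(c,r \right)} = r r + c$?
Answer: $\frac{37121}{29945} \approx 1.2396$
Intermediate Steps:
$k{\left(L \right)} = L$
$b{\left(c,r \right)} = - \frac{c}{3} - \frac{r^{2}}{3}$ ($b{\left(c,r \right)} = - \frac{r r + c}{3} = - \frac{r^{2} + c}{3} = - \frac{c + r^{2}}{3} = - \frac{c}{3} - \frac{r^{2}}{3}$)
$\frac{16442 + 20679}{b{\left(-67,k{\left(-1 \right)} \right)} + 29923} = \frac{16442 + 20679}{\left(\left(- \frac{1}{3}\right) \left(-67\right) - \frac{\left(-1\right)^{2}}{3}\right) + 29923} = \frac{37121}{\left(\frac{67}{3} - \frac{1}{3}\right) + 29923} = \frac{37121}{22 + 29923} = \frac{37121}{29945}$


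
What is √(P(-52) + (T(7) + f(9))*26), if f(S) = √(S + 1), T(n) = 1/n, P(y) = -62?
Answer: √(-2856 + 1274*√10)/7 ≈ 4.8922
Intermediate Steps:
f(S) = √(1 + S)
√(P(-52) + (T(7) + f(9))*26) = √(-62 + (1/7 + √(1 + 9))*26) = √(-62 + (⅐ + √10)*26) = √(-62 + (26/7 + 26*√10)) = √(-408/7 + 26*√10)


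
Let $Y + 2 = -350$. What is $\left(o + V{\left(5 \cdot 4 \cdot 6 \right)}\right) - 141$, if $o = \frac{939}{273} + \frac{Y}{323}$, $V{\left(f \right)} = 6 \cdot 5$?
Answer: $- \frac{3193556}{29393} \approx -108.65$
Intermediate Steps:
$Y = -352$ ($Y = -2 - 350 = -352$)
$V{\left(f \right)} = 30$
$o = \frac{69067}{29393}$ ($o = \frac{939}{273} - \frac{352}{323} = 939 \cdot \frac{1}{273} - \frac{352}{323} = \frac{313}{91} - \frac{352}{323} = \frac{69067}{29393} \approx 2.3498$)
$\left(o + V{\left(5 \cdot 4 \cdot 6 \right)}\right) - 141 = \left(\frac{69067}{29393} + 30\right) - 141 = \frac{950857}{29393} - 141 = - \frac{3193556}{29393}$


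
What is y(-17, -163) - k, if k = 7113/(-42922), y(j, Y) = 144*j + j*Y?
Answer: 13870919/42922 ≈ 323.17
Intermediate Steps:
y(j, Y) = 144*j + Y*j
k = -7113/42922 (k = 7113*(-1/42922) = -7113/42922 ≈ -0.16572)
y(-17, -163) - k = -17*(144 - 163) - 1*(-7113/42922) = -17*(-19) + 7113/42922 = 323 + 7113/42922 = 13870919/42922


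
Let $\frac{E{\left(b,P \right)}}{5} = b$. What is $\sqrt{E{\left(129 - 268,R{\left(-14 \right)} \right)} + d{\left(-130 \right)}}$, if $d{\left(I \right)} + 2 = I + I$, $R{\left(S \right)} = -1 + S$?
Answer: $i \sqrt{957} \approx 30.935 i$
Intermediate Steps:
$E{\left(b,P \right)} = 5 b$
$d{\left(I \right)} = -2 + 2 I$ ($d{\left(I \right)} = -2 + \left(I + I\right) = -2 + 2 I$)
$\sqrt{E{\left(129 - 268,R{\left(-14 \right)} \right)} + d{\left(-130 \right)}} = \sqrt{5 \left(129 - 268\right) + \left(-2 + 2 \left(-130\right)\right)} = \sqrt{5 \left(-139\right) - 262} = \sqrt{-695 - 262} = \sqrt{-957} = i \sqrt{957}$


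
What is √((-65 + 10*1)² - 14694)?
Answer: I*√11669 ≈ 108.02*I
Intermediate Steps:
√((-65 + 10*1)² - 14694) = √((-65 + 10)² - 14694) = √((-55)² - 14694) = √(3025 - 14694) = √(-11669) = I*√11669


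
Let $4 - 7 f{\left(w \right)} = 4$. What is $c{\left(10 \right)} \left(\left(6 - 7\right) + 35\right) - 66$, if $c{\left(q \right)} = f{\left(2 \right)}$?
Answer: $-66$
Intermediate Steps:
$f{\left(w \right)} = 0$ ($f{\left(w \right)} = \frac{4}{7} - \frac{4}{7} = 0$)
$c{\left(q \right)} = 0$
$c{\left(10 \right)} \left(\left(6 - 7\right) + 35\right) - 66 = 0 \left(\left(6 - 7\right) + 35\right) - 66 = 0 \left(-1 + 35\right) - 66 = 0 \cdot 34 - 66 = 0 - 66 = -66$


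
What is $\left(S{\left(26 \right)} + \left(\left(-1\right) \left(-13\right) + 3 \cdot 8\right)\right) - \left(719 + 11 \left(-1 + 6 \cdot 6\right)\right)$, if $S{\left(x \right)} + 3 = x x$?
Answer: $-394$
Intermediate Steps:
$S{\left(x \right)} = -3 + x^{2}$ ($S{\left(x \right)} = -3 + x x = -3 + x^{2}$)
$\left(S{\left(26 \right)} + \left(\left(-1\right) \left(-13\right) + 3 \cdot 8\right)\right) - \left(719 + 11 \left(-1 + 6 \cdot 6\right)\right) = \left(\left(-3 + 26^{2}\right) + \left(\left(-1\right) \left(-13\right) + 3 \cdot 8\right)\right) - \left(719 + 11 \left(-1 + 6 \cdot 6\right)\right) = \left(\left(-3 + 676\right) + \left(13 + 24\right)\right) - \left(719 + 11 \left(-1 + 36\right)\right) = \left(673 + 37\right) - \left(719 + 385\right) = 710 - 1104 = -394$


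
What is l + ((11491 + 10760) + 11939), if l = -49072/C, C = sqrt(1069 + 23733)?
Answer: 34190 - 24536*sqrt(24802)/12401 ≈ 33878.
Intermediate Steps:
C = sqrt(24802) ≈ 157.49
l = -24536*sqrt(24802)/12401 (l = -49072*sqrt(24802)/24802 = -24536*sqrt(24802)/12401 ≈ -311.59)
l + ((11491 + 10760) + 11939) = -24536*sqrt(24802)/12401 + ((11491 + 10760) + 11939) = -24536*sqrt(24802)/12401 + (22251 + 11939) = -24536*sqrt(24802)/12401 + 34190 = 34190 - 24536*sqrt(24802)/12401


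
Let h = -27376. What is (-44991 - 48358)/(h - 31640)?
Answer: 93349/59016 ≈ 1.5818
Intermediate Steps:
(-44991 - 48358)/(h - 31640) = (-44991 - 48358)/(-27376 - 31640) = -93349/(-59016) = -93349*(-1/59016) = 93349/59016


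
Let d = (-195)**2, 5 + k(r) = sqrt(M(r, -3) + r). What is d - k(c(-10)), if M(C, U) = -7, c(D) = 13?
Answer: 38030 - sqrt(6) ≈ 38028.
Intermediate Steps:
k(r) = -5 + sqrt(-7 + r)
d = 38025
d - k(c(-10)) = 38025 - (-5 + sqrt(-7 + 13)) = 38025 - (-5 + sqrt(6)) = 38025 + (5 - sqrt(6)) = 38030 - sqrt(6)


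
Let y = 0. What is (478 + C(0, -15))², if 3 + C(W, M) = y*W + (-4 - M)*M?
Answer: 96100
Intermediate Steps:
C(W, M) = -3 + M*(-4 - M) (C(W, M) = -3 + (0*W + (-4 - M)*M) = -3 + (0 + M*(-4 - M)) = -3 + M*(-4 - M))
(478 + C(0, -15))² = (478 + (-3 - 1*(-15)² - 4*(-15)))² = (478 + (-3 - 1*225 + 60))² = (478 + (-3 - 225 + 60))² = (478 - 168)² = 310² = 96100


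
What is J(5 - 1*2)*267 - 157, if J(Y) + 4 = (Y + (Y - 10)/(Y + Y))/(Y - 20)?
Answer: -42629/34 ≈ -1253.8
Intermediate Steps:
J(Y) = -4 + (Y + (-10 + Y)/(2*Y))/(-20 + Y) (J(Y) = -4 + (Y + (Y - 10)/(Y + Y))/(Y - 20) = -4 + (Y + (-10 + Y)/((2*Y)))/(-20 + Y) = -4 + (Y + (-10 + Y)*(1/(2*Y)))/(-20 + Y) = -4 + (Y + (-10 + Y)/(2*Y))/(-20 + Y))
J(5 - 1*2)*267 - 157 = ((-10 - 6*(5 - 1*2)² + 161*(5 - 1*2))/(2*(5 - 1*2)*(-20 + (5 - 1*2))))*267 - 157 = ((-10 - 6*(5 - 2)² + 161*(5 - 2))/(2*(5 - 2)*(-20 + (5 - 2))))*267 - 157 = ((½)*(-10 - 6*3² + 161*3)/(3*(-20 + 3)))*267 - 157 = ((½)*(⅓)*(-10 - 6*9 + 483)/(-17))*267 - 157 = ((½)*(⅓)*(-1/17)*(-10 - 54 + 483))*267 - 157 = ((½)*(⅓)*(-1/17)*419)*267 - 157 = -419/102*267 - 157 = -37291/34 - 157 = -42629/34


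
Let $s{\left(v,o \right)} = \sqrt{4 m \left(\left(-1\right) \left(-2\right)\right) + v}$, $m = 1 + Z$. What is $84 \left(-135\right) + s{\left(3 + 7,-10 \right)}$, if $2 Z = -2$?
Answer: $-11340 + \sqrt{10} \approx -11337.0$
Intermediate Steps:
$Z = -1$ ($Z = \frac{1}{2} \left(-2\right) = -1$)
$m = 0$ ($m = 1 - 1 = 0$)
$s{\left(v,o \right)} = \sqrt{v}$ ($s{\left(v,o \right)} = \sqrt{4 \cdot 0 \left(\left(-1\right) \left(-2\right)\right) + v} = \sqrt{0 \cdot 2 + v} = \sqrt{0 + v} = \sqrt{v}$)
$84 \left(-135\right) + s{\left(3 + 7,-10 \right)} = 84 \left(-135\right) + \sqrt{3 + 7} = -11340 + \sqrt{10}$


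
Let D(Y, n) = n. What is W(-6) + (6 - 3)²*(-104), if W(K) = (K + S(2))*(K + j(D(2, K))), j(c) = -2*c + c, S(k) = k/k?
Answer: -936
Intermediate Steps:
S(k) = 1
j(c) = -c
W(K) = 0 (W(K) = (K + 1)*(K - K) = (1 + K)*0 = 0)
W(-6) + (6 - 3)²*(-104) = 0 + (6 - 3)²*(-104) = 0 + 3²*(-104) = 0 + 9*(-104) = 0 - 936 = -936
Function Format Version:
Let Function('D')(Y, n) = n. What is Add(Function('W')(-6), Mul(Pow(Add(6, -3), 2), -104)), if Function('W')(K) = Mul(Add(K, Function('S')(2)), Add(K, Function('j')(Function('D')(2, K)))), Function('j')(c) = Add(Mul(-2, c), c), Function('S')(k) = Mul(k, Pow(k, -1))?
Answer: -936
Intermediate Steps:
Function('S')(k) = 1
Function('j')(c) = Mul(-1, c)
Function('W')(K) = 0 (Function('W')(K) = Mul(Add(K, 1), Add(K, Mul(-1, K))) = Mul(Add(1, K), 0) = 0)
Add(Function('W')(-6), Mul(Pow(Add(6, -3), 2), -104)) = Add(0, Mul(Pow(Add(6, -3), 2), -104)) = Add(0, Mul(Pow(3, 2), -104)) = Add(0, Mul(9, -104)) = Add(0, -936) = -936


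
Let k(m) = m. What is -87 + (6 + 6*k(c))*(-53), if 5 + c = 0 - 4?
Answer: 2457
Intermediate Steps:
c = -9 (c = -5 + (0 - 4) = -5 - 4 = -9)
-87 + (6 + 6*k(c))*(-53) = -87 + (6 + 6*(-9))*(-53) = -87 + (6 - 54)*(-53) = -87 - 48*(-53) = -87 + 2544 = 2457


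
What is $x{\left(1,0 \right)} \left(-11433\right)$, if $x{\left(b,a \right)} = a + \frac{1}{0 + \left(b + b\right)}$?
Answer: $- \frac{11433}{2} \approx -5716.5$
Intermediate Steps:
$x{\left(b,a \right)} = a + \frac{1}{2 b}$ ($x{\left(b,a \right)} = a + \frac{1}{0 + 2 b} = a + \frac{1}{2 b}$)
$x{\left(1,0 \right)} \left(-11433\right) = \left(0 + \frac{1}{2 \cdot 1}\right) \left(-11433\right) = \left(0 + \frac{1}{2} \cdot 1\right) \left(-11433\right) = \left(0 + \frac{1}{2}\right) \left(-11433\right) = \frac{1}{2} \left(-11433\right) = - \frac{11433}{2}$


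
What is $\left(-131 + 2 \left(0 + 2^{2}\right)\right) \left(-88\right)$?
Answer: $10824$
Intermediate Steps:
$\left(-131 + 2 \left(0 + 2^{2}\right)\right) \left(-88\right) = \left(-131 + 2 \left(0 + 4\right)\right) \left(-88\right) = \left(-131 + 2 \cdot 4\right) \left(-88\right) = \left(-131 + 8\right) \left(-88\right) = \left(-123\right) \left(-88\right) = 10824$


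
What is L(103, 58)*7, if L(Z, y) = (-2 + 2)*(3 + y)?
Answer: 0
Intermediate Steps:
L(Z, y) = 0 (L(Z, y) = 0*(3 + y) = 0)
L(103, 58)*7 = 0*7 = 0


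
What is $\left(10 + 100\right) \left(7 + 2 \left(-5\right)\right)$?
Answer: $-330$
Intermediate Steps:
$\left(10 + 100\right) \left(7 + 2 \left(-5\right)\right) = 110 \left(7 - 10\right) = 110 \left(-3\right) = -330$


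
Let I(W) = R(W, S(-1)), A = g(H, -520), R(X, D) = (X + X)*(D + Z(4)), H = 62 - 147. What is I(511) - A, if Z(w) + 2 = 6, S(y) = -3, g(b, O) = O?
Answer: 1542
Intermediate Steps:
H = -85
Z(w) = 4 (Z(w) = -2 + 6 = 4)
R(X, D) = 2*X*(4 + D) (R(X, D) = (X + X)*(D + 4) = (2*X)*(4 + D) = 2*X*(4 + D))
A = -520
I(W) = 2*W (I(W) = 2*W*(4 - 3) = 2*W*1 = 2*W)
I(511) - A = 2*511 - 1*(-520) = 1022 + 520 = 1542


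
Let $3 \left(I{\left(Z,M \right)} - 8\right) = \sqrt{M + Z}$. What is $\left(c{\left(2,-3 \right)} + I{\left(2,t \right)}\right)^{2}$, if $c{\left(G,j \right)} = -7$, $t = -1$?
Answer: $\frac{16}{9} \approx 1.7778$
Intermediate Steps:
$I{\left(Z,M \right)} = 8 + \frac{\sqrt{M + Z}}{3}$
$\left(c{\left(2,-3 \right)} + I{\left(2,t \right)}\right)^{2} = \left(-7 + \left(8 + \frac{\sqrt{-1 + 2}}{3}\right)\right)^{2} = \left(-7 + \left(8 + \frac{\sqrt{1}}{3}\right)\right)^{2} = \left(-7 + \left(8 + \frac{1}{3} \cdot 1\right)\right)^{2} = \left(-7 + \left(8 + \frac{1}{3}\right)\right)^{2} = \left(-7 + \frac{25}{3}\right)^{2} = \left(\frac{4}{3}\right)^{2} = \frac{16}{9}$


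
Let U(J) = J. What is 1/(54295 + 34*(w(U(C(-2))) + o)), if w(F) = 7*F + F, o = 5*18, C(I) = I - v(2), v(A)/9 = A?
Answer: 1/51915 ≈ 1.9262e-5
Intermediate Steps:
v(A) = 9*A
C(I) = -18 + I (C(I) = I - 9*2 = I - 1*18 = I - 18 = -18 + I)
o = 90
w(F) = 8*F
1/(54295 + 34*(w(U(C(-2))) + o)) = 1/(54295 + 34*(8*(-18 - 2) + 90)) = 1/(54295 + 34*(8*(-20) + 90)) = 1/(54295 + 34*(-160 + 90)) = 1/(54295 + 34*(-70)) = 1/(54295 - 2380) = 1/51915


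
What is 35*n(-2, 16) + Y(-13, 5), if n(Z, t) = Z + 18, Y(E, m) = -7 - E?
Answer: 566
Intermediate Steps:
n(Z, t) = 18 + Z
35*n(-2, 16) + Y(-13, 5) = 35*(18 - 2) + (-7 - 1*(-13)) = 35*16 + (-7 + 13) = 560 + 6 = 566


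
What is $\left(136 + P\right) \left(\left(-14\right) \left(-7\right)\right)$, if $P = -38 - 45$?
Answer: $5194$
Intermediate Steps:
$P = -83$ ($P = -38 - 45 = -83$)
$\left(136 + P\right) \left(\left(-14\right) \left(-7\right)\right) = \left(136 - 83\right) \left(\left(-14\right) \left(-7\right)\right) = 53 \cdot 98 = 5194$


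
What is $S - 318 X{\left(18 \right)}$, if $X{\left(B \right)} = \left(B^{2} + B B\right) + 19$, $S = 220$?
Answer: $-211886$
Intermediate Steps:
$X{\left(B \right)} = 19 + 2 B^{2}$ ($X{\left(B \right)} = \left(B^{2} + B^{2}\right) + 19 = 2 B^{2} + 19 = 19 + 2 B^{2}$)
$S - 318 X{\left(18 \right)} = 220 - 318 \left(19 + 2 \cdot 18^{2}\right) = 220 - 318 \left(19 + 2 \cdot 324\right) = 220 - 318 \left(19 + 648\right) = 220 - 212106 = -211886$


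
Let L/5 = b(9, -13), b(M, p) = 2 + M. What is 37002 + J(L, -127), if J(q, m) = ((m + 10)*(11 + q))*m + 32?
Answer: 1017728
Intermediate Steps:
L = 55 (L = 5*(2 + 9) = 5*11 = 55)
J(q, m) = 32 + m*(10 + m)*(11 + q) (J(q, m) = ((10 + m)*(11 + q))*m + 32 = m*(10 + m)*(11 + q) + 32 = 32 + m*(10 + m)*(11 + q))
37002 + J(L, -127) = 37002 + (32 + 11*(-127)**2 + 110*(-127) + 55*(-127)**2 + 10*(-127)*55) = 37002 + (32 + 11*16129 - 13970 + 55*16129 - 69850) = 37002 + (32 + 177419 - 13970 + 887095 - 69850) = 37002 + 980726 = 1017728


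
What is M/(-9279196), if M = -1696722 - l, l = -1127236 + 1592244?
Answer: 1080865/4639598 ≈ 0.23297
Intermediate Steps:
l = 465008
M = -2161730 (M = -1696722 - 1*465008 = -1696722 - 465008 = -2161730)
M/(-9279196) = -2161730/(-9279196) = -2161730*(-1/9279196) = 1080865/4639598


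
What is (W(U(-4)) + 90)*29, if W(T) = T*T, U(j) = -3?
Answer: 2871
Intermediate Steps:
W(T) = T**2
(W(U(-4)) + 90)*29 = ((-3)**2 + 90)*29 = (9 + 90)*29 = 99*29 = 2871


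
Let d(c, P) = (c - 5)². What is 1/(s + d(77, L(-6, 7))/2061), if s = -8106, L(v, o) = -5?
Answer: -229/1855698 ≈ -0.00012340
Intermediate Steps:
d(c, P) = (-5 + c)²
1/(s + d(77, L(-6, 7))/2061) = 1/(-8106 + (-5 + 77)²/2061) = 1/(-8106 + 72²*(1/2061)) = 1/(-8106 + 5184*(1/2061)) = 1/(-8106 + 576/229) = 1/(-1855698/229) = -229/1855698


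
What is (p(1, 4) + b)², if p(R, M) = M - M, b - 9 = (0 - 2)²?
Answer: 169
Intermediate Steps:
b = 13 (b = 9 + (0 - 2)² = 9 + (-2)² = 9 + 4 = 13)
p(R, M) = 0
(p(1, 4) + b)² = (0 + 13)² = 13² = 169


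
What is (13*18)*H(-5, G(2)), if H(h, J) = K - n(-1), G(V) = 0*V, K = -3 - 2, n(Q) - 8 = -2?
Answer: -2574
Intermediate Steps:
n(Q) = 6 (n(Q) = 8 - 2 = 6)
K = -5
G(V) = 0
H(h, J) = -11 (H(h, J) = -5 - 1*6 = -5 - 6 = -11)
(13*18)*H(-5, G(2)) = (13*18)*(-11) = 234*(-11) = -2574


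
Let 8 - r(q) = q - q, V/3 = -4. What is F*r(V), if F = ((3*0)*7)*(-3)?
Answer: 0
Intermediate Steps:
V = -12 (V = 3*(-4) = -12)
F = 0 (F = (0*7)*(-3) = 0*(-3) = 0)
r(q) = 8 (r(q) = 8 - (q - q) = 8 - 1*0 = 8 + 0 = 8)
F*r(V) = 0*8 = 0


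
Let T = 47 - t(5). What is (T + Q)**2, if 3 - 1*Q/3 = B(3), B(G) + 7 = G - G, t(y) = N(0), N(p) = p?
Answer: 5929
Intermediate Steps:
t(y) = 0
B(G) = -7 (B(G) = -7 + (G - G) = -7 + 0 = -7)
Q = 30 (Q = 9 - 3*(-7) = 9 + 21 = 30)
T = 47 (T = 47 - 1*0 = 47 + 0 = 47)
(T + Q)**2 = (47 + 30)**2 = 77**2 = 5929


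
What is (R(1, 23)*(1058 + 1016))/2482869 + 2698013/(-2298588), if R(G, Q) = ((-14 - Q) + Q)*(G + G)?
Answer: -2277432147211/1902364296324 ≈ -1.1972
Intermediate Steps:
R(G, Q) = -28*G
(R(1, 23)*(1058 + 1016))/2482869 + 2698013/(-2298588) = ((-28*1)*(1058 + 1016))/2482869 + 2698013/(-2298588) = -28*2074*(1/2482869) + 2698013*(-1/2298588) = -58072*1/2482869 - 2698013/2298588 = -58072/2482869 - 2698013/2298588 = -2277432147211/1902364296324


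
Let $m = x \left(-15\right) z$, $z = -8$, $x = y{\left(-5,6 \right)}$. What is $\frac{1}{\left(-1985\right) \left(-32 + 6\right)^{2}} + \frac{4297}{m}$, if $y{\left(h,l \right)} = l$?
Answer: $\frac{57659717}{9661392} \approx 5.9681$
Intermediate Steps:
$x = 6$
$m = 720$ ($m = 6 \left(-15\right) \left(-8\right) = \left(-90\right) \left(-8\right) = 720$)
$\frac{1}{\left(-1985\right) \left(-32 + 6\right)^{2}} + \frac{4297}{m} = \frac{1}{\left(-1985\right) \left(-32 + 6\right)^{2}} + \frac{4297}{720} = - \frac{1}{1985 \left(-26\right)^{2}} + 4297 \cdot \frac{1}{720} = - \frac{1}{1985 \cdot 676} + \frac{4297}{720} = \left(- \frac{1}{1985}\right) \frac{1}{676} + \frac{4297}{720} = - \frac{1}{1341860} + \frac{4297}{720} = \frac{57659717}{9661392}$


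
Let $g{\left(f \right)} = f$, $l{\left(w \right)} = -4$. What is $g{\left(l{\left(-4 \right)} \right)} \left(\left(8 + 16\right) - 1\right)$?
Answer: $-92$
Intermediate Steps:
$g{\left(l{\left(-4 \right)} \right)} \left(\left(8 + 16\right) - 1\right) = - 4 \left(\left(8 + 16\right) - 1\right) = - 4 \left(24 - 1\right) = \left(-4\right) 23 = -92$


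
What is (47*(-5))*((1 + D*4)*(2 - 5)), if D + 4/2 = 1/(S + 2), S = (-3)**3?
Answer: -25239/5 ≈ -5047.8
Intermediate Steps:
S = -27
D = -51/25 (D = -2 + 1/(-27 + 2) = -2 + 1/(-25) = -2 - 1/25 = -51/25 ≈ -2.0400)
(47*(-5))*((1 + D*4)*(2 - 5)) = (47*(-5))*((1 - 51/25*4)*(2 - 5)) = -235*(1 - 204/25)*(-3) = -(-8413)*(-3)/5 = -235*537/25 = -25239/5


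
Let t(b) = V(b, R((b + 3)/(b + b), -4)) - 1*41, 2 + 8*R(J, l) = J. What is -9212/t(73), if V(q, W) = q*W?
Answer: 18424/109 ≈ 169.03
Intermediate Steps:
R(J, l) = -1/4 + J/8
V(q, W) = W*q
t(b) = -41 + b*(-1/4 + (3 + b)/(16*b)) (t(b) = (-1/4 + ((b + 3)/(b + b))/8)*b - 1*41 = (-1/4 + ((3 + b)/((2*b)))/8)*b - 41 = (-1/4 + ((3 + b)*(1/(2*b)))/8)*b - 41 = (-1/4 + ((3 + b)/(2*b))/8)*b - 41 = (-1/4 + (3 + b)/(16*b))*b - 41 = b*(-1/4 + (3 + b)/(16*b)) - 41 = -41 + b*(-1/4 + (3 + b)/(16*b)))
-9212/t(73) = -9212/(-653/16 - 3/16*73) = -9212/(-653/16 - 219/16) = -9212/(-109/2) = -9212*(-2/109) = 18424/109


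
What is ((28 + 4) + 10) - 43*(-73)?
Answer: 3181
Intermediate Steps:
((28 + 4) + 10) - 43*(-73) = (32 + 10) + 3139 = 42 + 3139 = 3181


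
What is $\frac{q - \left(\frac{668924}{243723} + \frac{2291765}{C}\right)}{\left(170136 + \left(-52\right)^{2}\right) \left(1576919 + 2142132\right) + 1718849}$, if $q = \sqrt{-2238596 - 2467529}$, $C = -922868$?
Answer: $- \frac{58772712937}{144581809373036751613596} + \frac{5 i \sqrt{188245}}{642802493689} \approx -4.065 \cdot 10^{-13} + 3.3748 \cdot 10^{-9} i$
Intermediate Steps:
$q = 5 i \sqrt{188245}$ ($q = \sqrt{-4706125} = 5 i \sqrt{188245} \approx 2169.4 i$)
$\frac{q - \left(\frac{668924}{243723} + \frac{2291765}{C}\right)}{\left(170136 + \left(-52\right)^{2}\right) \left(1576919 + 2142132\right) + 1718849} = \frac{5 i \sqrt{188245} - \left(- \frac{2291765}{922868} + \frac{668924}{243723}\right)}{\left(170136 + \left(-52\right)^{2}\right) \left(1576919 + 2142132\right) + 1718849} = \frac{5 i \sqrt{188245} - \frac{58772712937}{224924157564}}{\left(170136 + 2704\right) 3719051 + 1718849} = \frac{5 i \sqrt{188245} + \left(- \frac{668924}{243723} + \frac{2291765}{922868}\right)}{172840 \cdot 3719051 + 1718849} = \frac{5 i \sqrt{188245} - \frac{58772712937}{224924157564}}{642800774840 + 1718849} = \frac{- \frac{58772712937}{224924157564} + 5 i \sqrt{188245}}{642802493689} = \left(- \frac{58772712937}{224924157564} + 5 i \sqrt{188245}\right) \frac{1}{642802493689} = - \frac{58772712937}{144581809373036751613596} + \frac{5 i \sqrt{188245}}{642802493689}$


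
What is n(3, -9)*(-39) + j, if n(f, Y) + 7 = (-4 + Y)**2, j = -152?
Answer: -6470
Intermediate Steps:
n(f, Y) = -7 + (-4 + Y)**2
n(3, -9)*(-39) + j = (-7 + (-4 - 9)**2)*(-39) - 152 = (-7 + (-13)**2)*(-39) - 152 = (-7 + 169)*(-39) - 152 = 162*(-39) - 152 = -6318 - 152 = -6470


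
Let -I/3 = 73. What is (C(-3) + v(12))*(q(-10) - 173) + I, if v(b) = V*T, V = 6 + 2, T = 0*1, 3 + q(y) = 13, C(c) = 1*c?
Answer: 270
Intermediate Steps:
C(c) = c
q(y) = 10 (q(y) = -3 + 13 = 10)
T = 0
I = -219 (I = -3*73 = -219)
V = 8
v(b) = 0 (v(b) = 8*0 = 0)
(C(-3) + v(12))*(q(-10) - 173) + I = (-3 + 0)*(10 - 173) - 219 = -3*(-163) - 219 = 489 - 219 = 270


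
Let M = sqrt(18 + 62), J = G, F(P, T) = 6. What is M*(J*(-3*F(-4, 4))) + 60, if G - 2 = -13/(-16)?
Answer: 60 - 405*sqrt(5)/2 ≈ -392.80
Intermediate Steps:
G = 45/16 (G = 2 - 13/(-16) = 2 - 13*(-1/16) = 2 + 13/16 = 45/16 ≈ 2.8125)
J = 45/16 ≈ 2.8125
M = 4*sqrt(5) (M = sqrt(80) = 4*sqrt(5) ≈ 8.9443)
M*(J*(-3*F(-4, 4))) + 60 = (4*sqrt(5))*(45*(-3*6)/16) + 60 = (4*sqrt(5))*((45/16)*(-18)) + 60 = (4*sqrt(5))*(-405/8) + 60 = -405*sqrt(5)/2 + 60 = 60 - 405*sqrt(5)/2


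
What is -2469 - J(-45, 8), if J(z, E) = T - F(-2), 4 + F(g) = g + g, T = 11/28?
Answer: -69367/28 ≈ -2477.4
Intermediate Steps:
T = 11/28 (T = 11*(1/28) = 11/28 ≈ 0.39286)
F(g) = -4 + 2*g (F(g) = -4 + (g + g) = -4 + 2*g)
J(z, E) = 235/28 (J(z, E) = 11/28 - (-4 + 2*(-2)) = 11/28 - (-4 - 4) = 11/28 - 1*(-8) = 11/28 + 8 = 235/28)
-2469 - J(-45, 8) = -2469 - 1*235/28 = -2469 - 235/28 = -69367/28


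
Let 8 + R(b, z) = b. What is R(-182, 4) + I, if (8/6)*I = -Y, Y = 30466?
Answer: -46079/2 ≈ -23040.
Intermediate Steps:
I = -45699/2 (I = 3*(-1*30466)/4 = (¾)*(-30466) = -45699/2 ≈ -22850.)
R(b, z) = -8 + b
R(-182, 4) + I = (-8 - 182) - 45699/2 = -190 - 45699/2 = -46079/2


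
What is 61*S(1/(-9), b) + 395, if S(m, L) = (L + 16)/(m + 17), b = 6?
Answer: 36059/76 ≈ 474.46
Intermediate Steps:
S(m, L) = (16 + L)/(17 + m)
61*S(1/(-9), b) + 395 = 61*((16 + 6)/(17 + 1/(-9))) + 395 = 61*(22/(17 - ⅑)) + 395 = 61*(22/(152/9)) + 395 = 61*((9/152)*22) + 395 = 61*(99/76) + 395 = 6039/76 + 395 = 36059/76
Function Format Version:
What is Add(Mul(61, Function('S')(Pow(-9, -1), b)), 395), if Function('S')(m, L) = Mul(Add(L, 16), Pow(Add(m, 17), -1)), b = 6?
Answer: Rational(36059, 76) ≈ 474.46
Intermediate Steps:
Function('S')(m, L) = Mul(Pow(Add(17, m), -1), Add(16, L)) (Function('S')(m, L) = Mul(Add(16, L), Pow(Add(17, m), -1)) = Mul(Pow(Add(17, m), -1), Add(16, L)))
Add(Mul(61, Function('S')(Pow(-9, -1), b)), 395) = Add(Mul(61, Mul(Pow(Add(17, Pow(-9, -1)), -1), Add(16, 6))), 395) = Add(Mul(61, Mul(Pow(Add(17, Rational(-1, 9)), -1), 22)), 395) = Add(Mul(61, Mul(Pow(Rational(152, 9), -1), 22)), 395) = Add(Mul(61, Mul(Rational(9, 152), 22)), 395) = Add(Mul(61, Rational(99, 76)), 395) = Add(Rational(6039, 76), 395) = Rational(36059, 76)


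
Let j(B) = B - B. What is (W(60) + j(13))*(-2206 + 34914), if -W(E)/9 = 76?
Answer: -22372272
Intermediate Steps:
j(B) = 0
W(E) = -684 (W(E) = -9*76 = -684)
(W(60) + j(13))*(-2206 + 34914) = (-684 + 0)*(-2206 + 34914) = -684*32708 = -22372272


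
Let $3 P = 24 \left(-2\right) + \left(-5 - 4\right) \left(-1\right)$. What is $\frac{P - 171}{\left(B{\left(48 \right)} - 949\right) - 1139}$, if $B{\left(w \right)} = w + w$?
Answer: $\frac{23}{249} \approx 0.092369$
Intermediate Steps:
$B{\left(w \right)} = 2 w$
$P = -13$ ($P = \frac{24 \left(-2\right) + \left(-5 - 4\right) \left(-1\right)}{3} = \frac{-48 - -9}{3} = \frac{-48 + 9}{3} = \frac{1}{3} \left(-39\right) = -13$)
$\frac{P - 171}{\left(B{\left(48 \right)} - 949\right) - 1139} = \frac{-13 - 171}{\left(2 \cdot 48 - 949\right) - 1139} = - \frac{184}{\left(96 - 949\right) - 1139} = - \frac{184}{-853 - 1139} = - \frac{184}{-1992} = \left(-184\right) \left(- \frac{1}{1992}\right) = \frac{23}{249}$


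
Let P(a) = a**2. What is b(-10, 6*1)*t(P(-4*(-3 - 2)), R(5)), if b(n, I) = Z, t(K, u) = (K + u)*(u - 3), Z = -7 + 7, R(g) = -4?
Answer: 0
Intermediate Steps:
Z = 0
t(K, u) = (-3 + u)*(K + u) (t(K, u) = (K + u)*(-3 + u) = (-3 + u)*(K + u))
b(n, I) = 0
b(-10, 6*1)*t(P(-4*(-3 - 2)), R(5)) = 0*((-4)**2 - 3*16*(-3 - 2)**2 - 3*(-4) + (-4*(-3 - 2))**2*(-4)) = 0*(16 - 3*(-4*(-5))**2 + 12 + (-4*(-5))**2*(-4)) = 0*(16 - 3*20**2 + 12 + 20**2*(-4)) = 0*(16 - 3*400 + 12 + 400*(-4)) = 0*(16 - 1200 + 12 - 1600) = 0*(-2772) = 0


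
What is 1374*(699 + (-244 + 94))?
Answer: 754326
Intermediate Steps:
1374*(699 + (-244 + 94)) = 1374*(699 - 150) = 1374*549 = 754326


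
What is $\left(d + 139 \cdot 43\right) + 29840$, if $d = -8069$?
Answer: $27748$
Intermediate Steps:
$\left(d + 139 \cdot 43\right) + 29840 = \left(-8069 + 139 \cdot 43\right) + 29840 = \left(-8069 + 5977\right) + 29840 = -2092 + 29840 = 27748$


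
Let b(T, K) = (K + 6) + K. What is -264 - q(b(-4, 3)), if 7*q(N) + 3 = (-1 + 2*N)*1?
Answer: -1868/7 ≈ -266.86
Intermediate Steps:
b(T, K) = 6 + 2*K (b(T, K) = (6 + K) + K = 6 + 2*K)
q(N) = -4/7 + 2*N/7 (q(N) = -3/7 + ((-1 + 2*N)*1)/7 = -3/7 + (-1 + 2*N)/7 = -3/7 + (-1/7 + 2*N/7) = -4/7 + 2*N/7)
-264 - q(b(-4, 3)) = -264 - (-4/7 + 2*(6 + 2*3)/7) = -264 - (-4/7 + 2*(6 + 6)/7) = -264 - (-4/7 + (2/7)*12) = -264 - (-4/7 + 24/7) = -264 - 1*20/7 = -264 - 20/7 = -1868/7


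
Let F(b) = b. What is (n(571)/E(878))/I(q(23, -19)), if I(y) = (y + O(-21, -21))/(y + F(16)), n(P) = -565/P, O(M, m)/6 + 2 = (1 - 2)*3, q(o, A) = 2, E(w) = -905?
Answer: -1017/1446914 ≈ -0.00070287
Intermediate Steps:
O(M, m) = -30 (O(M, m) = -12 + 6*((1 - 2)*3) = -12 + 6*(-1*3) = -12 + 6*(-3) = -12 - 18 = -30)
I(y) = (-30 + y)/(16 + y) (I(y) = (y - 30)/(y + 16) = (-30 + y)/(16 + y))
(n(571)/E(878))/I(q(23, -19)) = (-565/571/(-905))/(((-30 + 2)/(16 + 2))) = (-565*1/571*(-1/905))/((-28/18)) = (-565/571*(-1/905))/(((1/18)*(-28))) = 113/(103351*(-14/9)) = (113/103351)*(-9/14) = -1017/1446914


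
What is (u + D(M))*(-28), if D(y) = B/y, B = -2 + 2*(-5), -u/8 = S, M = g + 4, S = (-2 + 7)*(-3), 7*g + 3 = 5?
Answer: -16408/5 ≈ -3281.6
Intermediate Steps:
g = 2/7 (g = -3/7 + (⅐)*5 = -3/7 + 5/7 = 2/7 ≈ 0.28571)
S = -15 (S = 5*(-3) = -15)
M = 30/7 (M = 2/7 + 4 = 30/7 ≈ 4.2857)
u = 120 (u = -8*(-15) = 120)
B = -12 (B = -2 - 10 = -12)
D(y) = -12/y
(u + D(M))*(-28) = (120 - 12/30/7)*(-28) = (120 - 12*7/30)*(-28) = (120 - 14/5)*(-28) = (586/5)*(-28) = -16408/5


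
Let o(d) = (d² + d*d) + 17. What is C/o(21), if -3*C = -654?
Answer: 218/899 ≈ 0.24249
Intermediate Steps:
o(d) = 17 + 2*d² (o(d) = (d² + d²) + 17 = 2*d² + 17 = 17 + 2*d²)
C = 218 (C = -⅓*(-654) = 218)
C/o(21) = 218/(17 + 2*21²) = 218/(17 + 2*441) = 218/(17 + 882) = 218/899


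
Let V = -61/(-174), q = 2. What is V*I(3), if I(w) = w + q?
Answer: 305/174 ≈ 1.7529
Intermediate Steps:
I(w) = 2 + w (I(w) = w + 2 = 2 + w)
V = 61/174 (V = -61*(-1/174) = 61/174 ≈ 0.35057)
V*I(3) = 61*(2 + 3)/174 = (61/174)*5 = 305/174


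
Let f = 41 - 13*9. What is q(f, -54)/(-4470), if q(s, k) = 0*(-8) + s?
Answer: 38/2235 ≈ 0.017002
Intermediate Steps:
f = -76 (f = 41 - 117 = -76)
q(s, k) = s (q(s, k) = 0 + s = s)
q(f, -54)/(-4470) = -76/(-4470) = -76*(-1/4470) = 38/2235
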